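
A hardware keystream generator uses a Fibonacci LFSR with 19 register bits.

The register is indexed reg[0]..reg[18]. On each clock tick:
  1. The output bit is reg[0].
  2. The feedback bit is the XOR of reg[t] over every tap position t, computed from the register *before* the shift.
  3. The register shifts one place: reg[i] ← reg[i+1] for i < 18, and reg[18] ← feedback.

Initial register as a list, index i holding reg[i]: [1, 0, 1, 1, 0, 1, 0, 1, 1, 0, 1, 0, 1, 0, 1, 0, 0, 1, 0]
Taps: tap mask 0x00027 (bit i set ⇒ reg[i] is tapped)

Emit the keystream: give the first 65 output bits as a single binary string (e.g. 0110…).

10110101101010100101011110100011101010100100001111100011111101101

k : reg_k → out_k, fb_k
0: 1011010110101010010 → 1, fb=1
1: 0110101101010100101 → 0, fb=0
2: 1101011010101001010 → 1, fb=1
3: 1010110101010010101 → 1, fb=1
4: 0101101010100101011 → 0, fb=1
5: 1011010101001010111 → 1, fb=1
6: 0110101010010101111 → 0, fb=0
7: 1101010100101011110 → 1, fb=1
8: 1010101001010111101 → 1, fb=0
9: 0101010010101111010 → 0, fb=0
10: 1010100101011110100 → 1, fb=0
11: 0101001010111101000 → 0, fb=1
12: 1010010101111010001 → 1, fb=1
13: 0100101011110100011 → 0, fb=1
14: 1001010111101000111 → 1, fb=0
15: 0010101111010001110 → 0, fb=1
16: 0101011110100011101 → 0, fb=0
17: 1010111101000111010 → 1, fb=1
18: 0101111010001110101 → 0, fb=0
19: 1011110100011101010 → 1, fb=1
20: 0111101000111010101 → 0, fb=0
21: 1111010001110101010 → 1, fb=0
22: 1110100011101010100 → 1, fb=1
23: 1101000111010101001 → 1, fb=0
24: 1010001110101010010 → 1, fb=0
25: 0100011101010100100 → 0, fb=0
26: 1000111010101001000 → 1, fb=0
27: 0001110101010010000 → 0, fb=1
28: 0011101010100100001 → 0, fb=1
29: 0111010101001000011 → 0, fb=1
30: 1110101010010000111 → 1, fb=1
31: 1101010100100001111 → 1, fb=1
32: 1010101001000011111 → 1, fb=0
33: 0101010010000111110 → 0, fb=0
34: 1010100100001111100 → 1, fb=0
35: 0101001000011111000 → 0, fb=1
36: 1010010000111110001 → 1, fb=1
37: 0100100001111100011 → 0, fb=1
38: 1001000011111000111 → 1, fb=1
39: 0010000111110001111 → 0, fb=1
40: 0100001111100011111 → 0, fb=1
41: 1000011111000111111 → 1, fb=0
42: 0000111110001111110 → 0, fb=1
43: 0001111100011111101 → 0, fb=1
44: 0011111000111111011 → 0, fb=0
45: 0111110001111110110 → 0, fb=1
46: 1111100011111101101 → 1, fb=1
47: 1111000111111011011 → 1, fb=1
48: 1110001111110110111 → 1, fb=1
49: 1100011111101101111 → 1, fb=1
50: 1000111111011011111 → 1, fb=0
51: 0001111110110111110 → 0, fb=1
52: 0011111101101111101 → 0, fb=0
53: 0111111011011111010 → 0, fb=1
54: 1111110110111110101 → 1, fb=0
55: 1111101101111101010 → 1, fb=1
56: 1111011011111010101 → 1, fb=0
57: 1110110111110101010 → 1, fb=0
58: 1101101111101010100 → 1, fb=0
59: 1011011111010101000 → 1, fb=1
60: 0110111110101010001 → 0, fb=1
61: 1101111101010100011 → 1, fb=1
62: 1011111010101000111 → 1, fb=1
63: 0111110101010001111 → 0, fb=1
64: 1111101010100011111 → 1, fb=1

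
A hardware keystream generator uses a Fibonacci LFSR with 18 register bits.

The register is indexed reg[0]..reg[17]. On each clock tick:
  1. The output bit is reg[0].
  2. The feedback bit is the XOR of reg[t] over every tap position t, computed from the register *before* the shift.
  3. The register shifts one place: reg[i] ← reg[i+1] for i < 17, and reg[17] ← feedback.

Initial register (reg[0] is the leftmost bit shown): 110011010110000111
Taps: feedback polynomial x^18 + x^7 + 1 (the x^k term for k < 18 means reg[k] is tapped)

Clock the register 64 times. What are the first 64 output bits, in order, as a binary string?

1100110101100001110111110110001110011011101010111001001110011000

tick  register→output (feedback)
  0  110011010110000111→1 (0)
  1  100110101100001110→1 (1)
  2  001101011000011101→0 (1)
  3  011010110000111011→0 (1)
  4  110101100001110111→1 (1)
  5  101011000011101111→1 (1)
  6  010110000111011111→0 (0)
  7  101100001110111110→1 (1)
  8  011000011101111101→0 (1)
  9  110000111011111011→1 (0)
 10  100001110111110110→1 (0)
 11  000011101111101100→0 (0)
 12  000111011111011000→0 (1)
 13  001110111110110001→0 (1)
 14  011101111101100011→0 (1)
 15  111011111011000111→1 (0)
 16  110111110110001110→1 (0)
 17  101111101100011100→1 (1)
 18  011111011000111001→0 (1)
 19  111110110001110011→1 (0)
 20  111101100011100110→1 (1)
 21  111011000111001101→1 (1)
 22  110110001110011011→1 (1)
 23  101100011100110111→1 (0)
 24  011000111001101110→0 (1)
 25  110001110011011101→1 (0)
 26  100011100110111010→1 (1)
 27  000111001101110101→0 (0)
 28  001110011011101010→0 (1)
 29  011100110111010101→0 (1)
 30  111001101110101011→1 (1)
 31  110011011101010111→1 (0)
 32  100110111010101110→1 (0)
 33  001101110101011100→0 (1)
 34  011011101010111001→0 (0)
 35  110111010101110010→1 (0)
 36  101110101011100100→1 (1)
 37  011101010111001001→0 (1)
 38  111010101110010011→1 (1)
 39  110101011100100111→1 (0)
 40  101010111001001110→1 (0)
 41  010101110010011100→0 (1)
 42  101011100100111001→1 (1)
 43  010111001001110011→0 (0)
 44  101110010011100110→1 (0)
 45  011100100111001100→0 (0)
 46  111001001110011000→1 (1)
 47  110010011100110001→1 (0)
 48  100100111001100010→1 (0)
 49  001001110011000100→0 (1)
 50  010011100110001001→0 (0)
 51  100111001100010010→1 (1)
 52  001110011000100101→0 (1)
 53  011100110001001011→0 (1)
 54  111001100010010111→1 (1)
 55  110011000100101111→1 (1)
 56  100110001001011111→1 (1)
 57  001100010010111111→0 (1)
 58  011000100101111111→0 (0)
 59  110001001011111110→1 (1)
 60  100010010111111101→1 (0)
 61  000100101111111010→0 (0)
 62  001001011111110100→0 (1)
 63  010010111111101001→0 (1)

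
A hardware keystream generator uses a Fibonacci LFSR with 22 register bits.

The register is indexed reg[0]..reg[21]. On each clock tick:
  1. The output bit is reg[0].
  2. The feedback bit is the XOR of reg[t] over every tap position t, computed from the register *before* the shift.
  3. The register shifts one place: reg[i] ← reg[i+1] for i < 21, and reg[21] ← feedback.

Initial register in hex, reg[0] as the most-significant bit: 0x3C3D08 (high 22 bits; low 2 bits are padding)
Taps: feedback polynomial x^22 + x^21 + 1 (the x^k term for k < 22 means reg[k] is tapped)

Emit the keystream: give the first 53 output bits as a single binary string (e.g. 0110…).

k : reg_k → out_k, fb_k
0: 0011110000111101000010 → 0, fb=0
1: 0111100001111010000100 → 0, fb=0
2: 1111000011110100001000 → 1, fb=1
3: 1110000111101000010001 → 1, fb=0
4: 1100001111010000100010 → 1, fb=1
5: 1000011110100001000101 → 1, fb=0
6: 0000111101000010001010 → 0, fb=0
7: 0001111010000100010100 → 0, fb=0
8: 0011110100001000101000 → 0, fb=0
9: 0111101000010001010000 → 0, fb=0
10: 1111010000100010100000 → 1, fb=1
11: 1110100001000101000001 → 1, fb=0
12: 1101000010001010000010 → 1, fb=1
13: 1010000100010100000101 → 1, fb=0
14: 0100001000101000001010 → 0, fb=0
15: 1000010001010000010100 → 1, fb=1
16: 0000100010100000101001 → 0, fb=1
17: 0001000101000001010011 → 0, fb=1
18: 0010001010000010100111 → 0, fb=1
19: 0100010100000101001111 → 0, fb=1
20: 1000101000001010011111 → 1, fb=0
21: 0001010000010100111110 → 0, fb=0
22: 0010100000101001111100 → 0, fb=0
23: 0101000001010011111000 → 0, fb=0
24: 1010000010100111110000 → 1, fb=1
25: 0100000101001111100001 → 0, fb=1
26: 1000001010011111000011 → 1, fb=0
27: 0000010100111110000110 → 0, fb=0
28: 0000101001111100001100 → 0, fb=0
29: 0001010011111000011000 → 0, fb=0
30: 0010100111110000110000 → 0, fb=0
31: 0101001111100001100000 → 0, fb=0
32: 1010011111000011000000 → 1, fb=1
33: 0100111110000110000001 → 0, fb=1
34: 1001111100001100000011 → 1, fb=0
35: 0011111000011000000110 → 0, fb=0
36: 0111110000110000001100 → 0, fb=0
37: 1111100001100000011000 → 1, fb=1
38: 1111000011000000110001 → 1, fb=0
39: 1110000110000001100010 → 1, fb=1
40: 1100001100000011000101 → 1, fb=0
41: 1000011000000110001010 → 1, fb=1
42: 0000110000001100010101 → 0, fb=1
43: 0001100000011000101011 → 0, fb=1
44: 0011000000110001010111 → 0, fb=1
45: 0110000001100010101111 → 0, fb=1
46: 1100000011000101011111 → 1, fb=0
47: 1000000110001010111110 → 1, fb=1
48: 0000001100010101111101 → 0, fb=1
49: 0000011000101011111011 → 0, fb=1
50: 0000110001010111110111 → 0, fb=1
51: 0001100010101111101111 → 0, fb=1
52: 0011000101011111011111 → 0, fb=1

00111100001111010000100010100000101001111100001100000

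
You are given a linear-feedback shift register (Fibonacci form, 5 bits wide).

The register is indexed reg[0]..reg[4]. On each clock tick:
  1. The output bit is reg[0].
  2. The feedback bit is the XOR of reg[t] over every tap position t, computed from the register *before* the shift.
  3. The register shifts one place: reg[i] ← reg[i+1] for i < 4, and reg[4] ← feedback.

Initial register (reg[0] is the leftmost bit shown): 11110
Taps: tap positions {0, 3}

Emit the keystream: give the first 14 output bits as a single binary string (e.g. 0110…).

k : reg_k → out_k, fb_k
0: 11110 → 1, fb=0
1: 11100 → 1, fb=1
2: 11001 → 1, fb=1
3: 10011 → 1, fb=0
4: 00110 → 0, fb=1
5: 01101 → 0, fb=0
6: 11010 → 1, fb=0
7: 10100 → 1, fb=1
8: 01001 → 0, fb=0
9: 10010 → 1, fb=0
10: 00100 → 0, fb=0
11: 01000 → 0, fb=0
12: 10000 → 1, fb=1
13: 00001 → 0, fb=0

11110011010010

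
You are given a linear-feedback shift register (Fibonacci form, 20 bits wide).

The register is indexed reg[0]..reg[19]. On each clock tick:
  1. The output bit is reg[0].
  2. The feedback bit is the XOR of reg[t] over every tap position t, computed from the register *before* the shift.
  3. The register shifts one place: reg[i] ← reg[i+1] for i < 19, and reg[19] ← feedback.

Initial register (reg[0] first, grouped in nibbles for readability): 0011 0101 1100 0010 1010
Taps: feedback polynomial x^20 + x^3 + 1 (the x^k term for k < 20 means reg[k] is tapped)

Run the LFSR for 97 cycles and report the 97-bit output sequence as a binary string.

step | reg (before) | out | fb
   0 | 00110101110000101010 | 0 | 1
   1 | 01101011100001010101 | 0 | 0
   2 | 11010111000010101010 | 1 | 0
   3 | 10101110000101010100 | 1 | 1
   4 | 01011100001010101001 | 0 | 1
   5 | 10111000010101010011 | 1 | 0
   6 | 01110000101010100110 | 0 | 1
   7 | 11100001010101001101 | 1 | 1
   8 | 11000010101010011011 | 1 | 1
   9 | 10000101010100110111 | 1 | 1
  10 | 00001010101001101111 | 0 | 0
  11 | 00010101010011011110 | 0 | 1
  12 | 00101010100110111101 | 0 | 0
  13 | 01010101001101111010 | 0 | 1
  14 | 10101010011011110101 | 1 | 1
  15 | 01010100110111101011 | 0 | 1
  16 | 10101001101111010111 | 1 | 1
  17 | 01010011011110101111 | 0 | 1
  18 | 10100110111101011111 | 1 | 1
  19 | 01001101111010111111 | 0 | 0
  20 | 10011011110101111110 | 1 | 0
  21 | 00110111101011111100 | 0 | 1
  22 | 01101111010111111001 | 0 | 0
  23 | 11011110101111110010 | 1 | 0
  24 | 10111101011111100100 | 1 | 0
  25 | 01111010111111001000 | 0 | 1
  26 | 11110101111110010001 | 1 | 0
  27 | 11101011111100100010 | 1 | 1
  28 | 11010111111001000101 | 1 | 0
  29 | 10101111110010001010 | 1 | 1
  30 | 01011111100100010101 | 0 | 1
  31 | 10111111001000101011 | 1 | 0
  32 | 01111110010001010110 | 0 | 1
  33 | 11111100100010101101 | 1 | 0
  34 | 11111001000101011010 | 1 | 0
  35 | 11110010001010110100 | 1 | 0
  36 | 11100100010101101000 | 1 | 1
  37 | 11001000101011010001 | 1 | 1
  38 | 10010001010110100011 | 1 | 0
  39 | 00100010101101000110 | 0 | 0
  40 | 01000101011010001100 | 0 | 0
  41 | 10001010110100011000 | 1 | 1
  42 | 00010101101000110001 | 0 | 1
  43 | 00101011010001100011 | 0 | 0
  44 | 01010110100011000110 | 0 | 1
  45 | 10101101000110001101 | 1 | 1
  46 | 01011010001100011011 | 0 | 1
  47 | 10110100011000110111 | 1 | 0
  48 | 01101000110001101110 | 0 | 0
  49 | 11010001100011011100 | 1 | 0
  50 | 10100011000110111000 | 1 | 1
  51 | 01000110001101110001 | 0 | 0
  52 | 10001100011011100010 | 1 | 1
  53 | 00011000110111000101 | 0 | 1
  54 | 00110001101110001011 | 0 | 1
  55 | 01100011011100010111 | 0 | 0
  56 | 11000110111000101110 | 1 | 1
  57 | 10001101110001011101 | 1 | 1
  58 | 00011011100010111011 | 0 | 1
  59 | 00110111000101110111 | 0 | 1
  60 | 01101110001011101111 | 0 | 0
  61 | 11011100010111011110 | 1 | 0
  62 | 10111000101110111100 | 1 | 0
  63 | 01110001011101111000 | 0 | 1
  64 | 11100010111011110001 | 1 | 1
  65 | 11000101110111100011 | 1 | 1
  66 | 10001011101111000111 | 1 | 1
  67 | 00010111011110001111 | 0 | 1
  68 | 00101110111100011111 | 0 | 0
  69 | 01011101111000111110 | 0 | 1
  70 | 10111011110001111101 | 1 | 0
  71 | 01110111100011111010 | 0 | 1
  72 | 11101111000111110101 | 1 | 1
  73 | 11011110001111101011 | 1 | 0
  74 | 10111100011111010110 | 1 | 0
  75 | 01111000111110101100 | 0 | 1
  76 | 11110001111101011001 | 1 | 0
  77 | 11100011111010110010 | 1 | 1
  78 | 11000111110101100101 | 1 | 1
  79 | 10001111101011001011 | 1 | 1
  80 | 00011111010110010111 | 0 | 1
  81 | 00111110101100101111 | 0 | 1
  82 | 01111101011001011111 | 0 | 1
  83 | 11111010110010111111 | 1 | 0
  84 | 11110101100101111110 | 1 | 0
  85 | 11101011001011111100 | 1 | 1
  86 | 11010110010111111001 | 1 | 0
  87 | 10101100101111110010 | 1 | 1
  88 | 01011001011111100101 | 0 | 1
  89 | 10110010111111001011 | 1 | 0
  90 | 01100101111110010110 | 0 | 0
  91 | 11001011111100101100 | 1 | 1
  92 | 10010111111001011001 | 1 | 0
  93 | 00101111110010110010 | 0 | 0
  94 | 01011111100101100100 | 0 | 1
  95 | 10111111001011001001 | 1 | 0
  96 | 01111110010110010010 | 0 | 1

0011010111000010101010011011110101111110010001010110100011000110111000101110111100011111010110010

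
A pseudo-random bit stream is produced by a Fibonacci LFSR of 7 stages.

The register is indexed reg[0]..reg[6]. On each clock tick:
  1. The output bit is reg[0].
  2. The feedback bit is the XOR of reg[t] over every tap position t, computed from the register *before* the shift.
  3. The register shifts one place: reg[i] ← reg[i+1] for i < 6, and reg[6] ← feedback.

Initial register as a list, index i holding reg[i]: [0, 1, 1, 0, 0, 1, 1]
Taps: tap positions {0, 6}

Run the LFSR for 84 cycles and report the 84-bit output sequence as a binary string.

011001110111010010110001101111011010110110010010001110000101111100101011100110100010

k : reg_k → out_k, fb_k
0: 0110011 → 0, fb=1
1: 1100111 → 1, fb=0
2: 1001110 → 1, fb=1
3: 0011101 → 0, fb=1
4: 0111011 → 0, fb=1
5: 1110111 → 1, fb=0
6: 1101110 → 1, fb=1
7: 1011101 → 1, fb=0
8: 0111010 → 0, fb=0
9: 1110100 → 1, fb=1
10: 1101001 → 1, fb=0
11: 1010010 → 1, fb=1
12: 0100101 → 0, fb=1
13: 1001011 → 1, fb=0
14: 0010110 → 0, fb=0
15: 0101100 → 0, fb=0
16: 1011000 → 1, fb=1
17: 0110001 → 0, fb=1
18: 1100011 → 1, fb=0
19: 1000110 → 1, fb=1
20: 0001101 → 0, fb=1
21: 0011011 → 0, fb=1
22: 0110111 → 0, fb=1
23: 1101111 → 1, fb=0
24: 1011110 → 1, fb=1
25: 0111101 → 0, fb=1
26: 1111011 → 1, fb=0
27: 1110110 → 1, fb=1
28: 1101101 → 1, fb=0
29: 1011010 → 1, fb=1
30: 0110101 → 0, fb=1
31: 1101011 → 1, fb=0
32: 1010110 → 1, fb=1
33: 0101101 → 0, fb=1
34: 1011011 → 1, fb=0
35: 0110110 → 0, fb=0
36: 1101100 → 1, fb=1
37: 1011001 → 1, fb=0
38: 0110010 → 0, fb=0
39: 1100100 → 1, fb=1
40: 1001001 → 1, fb=0
41: 0010010 → 0, fb=0
42: 0100100 → 0, fb=0
43: 1001000 → 1, fb=1
44: 0010001 → 0, fb=1
45: 0100011 → 0, fb=1
46: 1000111 → 1, fb=0
47: 0001110 → 0, fb=0
48: 0011100 → 0, fb=0
49: 0111000 → 0, fb=0
50: 1110000 → 1, fb=1
51: 1100001 → 1, fb=0
52: 1000010 → 1, fb=1
53: 0000101 → 0, fb=1
54: 0001011 → 0, fb=1
55: 0010111 → 0, fb=1
56: 0101111 → 0, fb=1
57: 1011111 → 1, fb=0
58: 0111110 → 0, fb=0
59: 1111100 → 1, fb=1
60: 1111001 → 1, fb=0
61: 1110010 → 1, fb=1
62: 1100101 → 1, fb=0
63: 1001010 → 1, fb=1
64: 0010101 → 0, fb=1
65: 0101011 → 0, fb=1
66: 1010111 → 1, fb=0
67: 0101110 → 0, fb=0
68: 1011100 → 1, fb=1
69: 0111001 → 0, fb=1
70: 1110011 → 1, fb=0
71: 1100110 → 1, fb=1
72: 1001101 → 1, fb=0
73: 0011010 → 0, fb=0
74: 0110100 → 0, fb=0
75: 1101000 → 1, fb=1
76: 1010001 → 1, fb=0
77: 0100010 → 0, fb=0
78: 1000100 → 1, fb=1
79: 0001001 → 0, fb=1
80: 0010011 → 0, fb=1
81: 0100111 → 0, fb=1
82: 1001111 → 1, fb=0
83: 0011110 → 0, fb=0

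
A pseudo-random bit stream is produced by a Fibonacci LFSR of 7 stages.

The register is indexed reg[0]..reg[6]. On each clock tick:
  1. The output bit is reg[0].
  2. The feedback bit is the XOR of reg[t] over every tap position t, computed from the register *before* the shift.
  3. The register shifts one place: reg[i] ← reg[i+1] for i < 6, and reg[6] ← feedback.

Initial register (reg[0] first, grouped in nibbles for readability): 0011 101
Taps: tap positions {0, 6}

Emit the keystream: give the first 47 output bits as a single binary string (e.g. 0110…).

step | reg (before) | out | fb
   0 | 0011101 | 0 | 1
   1 | 0111011 | 0 | 1
   2 | 1110111 | 1 | 0
   3 | 1101110 | 1 | 1
   4 | 1011101 | 1 | 0
   5 | 0111010 | 0 | 0
   6 | 1110100 | 1 | 1
   7 | 1101001 | 1 | 0
   8 | 1010010 | 1 | 1
   9 | 0100101 | 0 | 1
  10 | 1001011 | 1 | 0
  11 | 0010110 | 0 | 0
  12 | 0101100 | 0 | 0
  13 | 1011000 | 1 | 1
  14 | 0110001 | 0 | 1
  15 | 1100011 | 1 | 0
  16 | 1000110 | 1 | 1
  17 | 0001101 | 0 | 1
  18 | 0011011 | 0 | 1
  19 | 0110111 | 0 | 1
  20 | 1101111 | 1 | 0
  21 | 1011110 | 1 | 1
  22 | 0111101 | 0 | 1
  23 | 1111011 | 1 | 0
  24 | 1110110 | 1 | 1
  25 | 1101101 | 1 | 0
  26 | 1011010 | 1 | 1
  27 | 0110101 | 0 | 1
  28 | 1101011 | 1 | 0
  29 | 1010110 | 1 | 1
  30 | 0101101 | 0 | 1
  31 | 1011011 | 1 | 0
  32 | 0110110 | 0 | 0
  33 | 1101100 | 1 | 1
  34 | 1011001 | 1 | 0
  35 | 0110010 | 0 | 0
  36 | 1100100 | 1 | 1
  37 | 1001001 | 1 | 0
  38 | 0010010 | 0 | 0
  39 | 0100100 | 0 | 0
  40 | 1001000 | 1 | 1
  41 | 0010001 | 0 | 1
  42 | 0100011 | 0 | 1
  43 | 1000111 | 1 | 0
  44 | 0001110 | 0 | 0
  45 | 0011100 | 0 | 0
  46 | 0111000 | 0 | 0

00111011101001011000110111101101011011001001000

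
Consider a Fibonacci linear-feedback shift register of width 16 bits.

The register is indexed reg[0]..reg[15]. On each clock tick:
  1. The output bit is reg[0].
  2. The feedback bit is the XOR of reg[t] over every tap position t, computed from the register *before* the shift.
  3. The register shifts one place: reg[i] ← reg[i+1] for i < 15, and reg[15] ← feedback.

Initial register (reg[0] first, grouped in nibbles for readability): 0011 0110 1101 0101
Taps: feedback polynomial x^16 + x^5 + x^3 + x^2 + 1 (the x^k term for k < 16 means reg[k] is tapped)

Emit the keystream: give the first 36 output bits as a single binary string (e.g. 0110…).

001101101101010110000001100111111011

k : reg_k → out_k, fb_k
0: 0011011011010101 → 0, fb=1
1: 0110110110101011 → 0, fb=0
2: 1101101101010110 → 1, fb=0
3: 1011011010101100 → 1, fb=0
4: 0110110101011000 → 0, fb=0
5: 1101101010110000 → 1, fb=0
6: 1011010101100000 → 1, fb=0
7: 0110101011000000 → 0, fb=1
8: 1101010110000001 → 1, fb=1
9: 1010101100000011 → 1, fb=0
10: 0101011000000110 → 0, fb=0
11: 1010110000001100 → 1, fb=1
12: 0101100000011001 → 0, fb=1
13: 1011000000110011 → 1, fb=1
14: 0110000001100111 → 0, fb=1
15: 1100000011001111 → 1, fb=1
16: 1000000110011111 → 1, fb=1
17: 0000001100111111 → 0, fb=0
18: 0000011001111110 → 0, fb=1
19: 0000110011111101 → 0, fb=1
20: 0001100111111011 → 0, fb=1
21: 0011001111110111 → 0, fb=0
22: 0110011111101110 → 0, fb=0
23: 1100111111011100 → 1, fb=0
24: 1001111110111000 → 1, fb=1
25: 0011111101110001 → 0, fb=1
26: 0111111011100011 → 0, fb=1
27: 1111110111000111 → 1, fb=0
28: 1111101110001110 → 1, fb=1
29: 1111011100011101 → 1, fb=0
30: 1110111000111010 → 1, fb=1
31: 1101110001110101 → 1, fb=1
32: 1011100011101011 → 1, fb=1
33: 0111000111010111 → 0, fb=0
34: 1110001110101110 → 1, fb=0
35: 1100011101011100 → 1, fb=0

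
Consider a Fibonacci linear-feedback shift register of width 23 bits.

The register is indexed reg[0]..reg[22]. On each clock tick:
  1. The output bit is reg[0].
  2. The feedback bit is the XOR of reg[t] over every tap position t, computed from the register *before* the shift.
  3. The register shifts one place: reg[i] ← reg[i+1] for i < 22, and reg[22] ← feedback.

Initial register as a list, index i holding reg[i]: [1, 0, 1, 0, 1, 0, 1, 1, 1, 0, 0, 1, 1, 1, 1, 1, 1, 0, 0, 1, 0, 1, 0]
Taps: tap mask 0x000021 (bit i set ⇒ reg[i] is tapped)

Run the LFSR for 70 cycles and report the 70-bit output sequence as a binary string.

k : reg_k → out_k, fb_k
0: 10101011100111111001010 → 1, fb=1
1: 01010111001111110010101 → 0, fb=1
2: 10101110011111100101011 → 1, fb=0
3: 01011100111111001010110 → 0, fb=1
4: 10111001111110010101101 → 1, fb=1
5: 01110011111100101011011 → 0, fb=0
6: 11100111111001010110110 → 1, fb=0
7: 11001111110010101101100 → 1, fb=0
8: 10011111100101011011000 → 1, fb=0
9: 00111111001010110110000 → 0, fb=1
10: 01111110010101101100001 → 0, fb=1
11: 11111100101011011000011 → 1, fb=0
12: 11111001010110110000110 → 1, fb=1
13: 11110010101101100001101 → 1, fb=1
14: 11100101011011000011011 → 1, fb=0
15: 11001010110110000110110 → 1, fb=1
16: 10010101101100001101101 → 1, fb=0
17: 00101011011000011011010 → 0, fb=0
18: 01010110110000110110100 → 0, fb=1
19: 10101101100001101101001 → 1, fb=0
20: 01011011000011011010010 → 0, fb=0
21: 10110110000110110100100 → 1, fb=0
22: 01101100001101101001000 → 0, fb=1
23: 11011000011011010010001 → 1, fb=1
24: 10110000110110100100011 → 1, fb=1
25: 01100001101101001000111 → 0, fb=0
26: 11000011011010010001110 → 1, fb=1
27: 10000110110100100011101 → 1, fb=0
28: 00001101101001000111010 → 0, fb=1
29: 00011011010010001110101 → 0, fb=0
30: 00110110100100011101010 → 0, fb=1
31: 01101101001000111010101 → 0, fb=1
32: 11011010010001110101011 → 1, fb=1
33: 10110100100011101010111 → 1, fb=0
34: 01101001000111010101110 → 0, fb=0
35: 11010010001110101011100 → 1, fb=1
36: 10100100011101010111001 → 1, fb=0
37: 01001000111010101110010 → 0, fb=0
38: 10010001110101011100100 → 1, fb=1
39: 00100011101010111001001 → 0, fb=0
40: 01000111010101110010010 → 0, fb=1
41: 10001110101011100100101 → 1, fb=0
42: 00011101010111001001010 → 0, fb=1
43: 00111010101110010010101 → 0, fb=0
44: 01110101011100100101010 → 0, fb=1
45: 11101010111001001010101 → 1, fb=1
46: 11010101110010010101011 → 1, fb=0
47: 10101011100100101010110 → 1, fb=1
48: 01010111001001010101101 → 0, fb=1
49: 10101110010010101011011 → 1, fb=0
50: 01011100100101010110110 → 0, fb=1
51: 10111001001010101101101 → 1, fb=1
52: 01110010010101011011011 → 0, fb=0
53: 11100100101010110110110 → 1, fb=0
54: 11001001010101101101100 → 1, fb=1
55: 10010010101011011011001 → 1, fb=1
56: 00100101010110110110011 → 0, fb=1
57: 01001010101101101100111 → 0, fb=0
58: 10010101011011011001110 → 1, fb=0
59: 00101010110110110011100 → 0, fb=0
60: 01010101101101100111000 → 0, fb=1
61: 10101011011011001110001 → 1, fb=1
62: 01010110110110011100011 → 0, fb=1
63: 10101101101100111000111 → 1, fb=0
64: 01011011011001110001110 → 0, fb=0
65: 10110110110011100011100 → 1, fb=0
66: 01101101100111000111000 → 0, fb=1
67: 11011011001110001110001 → 1, fb=1
68: 10110110011100011100011 → 1, fb=0
69: 01101100111000111000110 → 0, fb=1

1010101110011111100101011011000011011010010001110101011100100101010110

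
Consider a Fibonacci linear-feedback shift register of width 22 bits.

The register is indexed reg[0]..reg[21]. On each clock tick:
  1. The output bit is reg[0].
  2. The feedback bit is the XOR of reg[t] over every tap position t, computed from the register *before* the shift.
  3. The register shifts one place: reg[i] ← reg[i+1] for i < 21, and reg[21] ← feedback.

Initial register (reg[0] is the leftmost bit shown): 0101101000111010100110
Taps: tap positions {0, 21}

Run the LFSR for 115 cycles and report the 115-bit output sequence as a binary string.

0101101000111010100110011011000010110011101110110111110010001011010010010101110000110110001110011010000010010000101

tick  register→output (feedback)
  0  0101101000111010100110→0 (0)
  1  1011010001110101001100→1 (1)
  2  0110100011101010011001→0 (1)
  3  1101000111010100110011→1 (0)
  4  1010001110101001100110→1 (1)
  5  0100011101010011001101→0 (1)
  6  1000111010100110011011→1 (0)
  7  0001110101001100110110→0 (0)
  8  0011101010011001101100→0 (0)
  9  0111010100110011011000→0 (0)
 10  1110101001100110110000→1 (1)
 11  1101010011001101100001→1 (0)
 12  1010100110011011000010→1 (1)
 13  0101001100110110000101→0 (1)
 14  1010011001101100001011→1 (0)
 15  0100110011011000010110→0 (0)
 16  1001100110110000101100→1 (1)
 17  0011001101100001011001→0 (1)
 18  0110011011000010110011→0 (1)
 19  1100110110000101100111→1 (0)
 20  1001101100001011001110→1 (1)
 21  0011011000010110011101→0 (1)
 22  0110110000101100111011→0 (1)
 23  1101100001011001110111→1 (0)
 24  1011000010110011101110→1 (1)
 25  0110000101100111011101→0 (1)
 26  1100001011001110111011→1 (0)
 27  1000010110011101110110→1 (1)
 28  0000101100111011101101→0 (1)
 29  0001011001110111011011→0 (1)
 30  0010110011101110110111→0 (1)
 31  0101100111011101101111→0 (1)
 32  1011001110111011011111→1 (0)
 33  0110011101110110111110→0 (0)
 34  1100111011101101111100→1 (1)
 35  1001110111011011111001→1 (0)
 36  0011101110110111110010→0 (0)
 37  0111011101101111100100→0 (0)
 38  1110111011011111001000→1 (1)
 39  1101110110111110010001→1 (0)
 40  1011101101111100100010→1 (1)
 41  0111011011111001000101→0 (1)
 42  1110110111110010001011→1 (0)
 43  1101101111100100010110→1 (1)
 44  1011011111001000101101→1 (0)
 45  0110111110010001011010→0 (0)
 46  1101111100100010110100→1 (1)
 47  1011111001000101101001→1 (0)
 48  0111110010001011010010→0 (0)
 49  1111100100010110100100→1 (1)
 50  1111001000101101001001→1 (0)
 51  1110010001011010010010→1 (1)
 52  1100100010110100100101→1 (0)
 53  1001000101101001001010→1 (1)
 54  0010001011010010010101→0 (1)
 55  0100010110100100101011→0 (1)
 56  1000101101001001010111→1 (0)
 57  0001011010010010101110→0 (0)
 58  0010110100100101011100→0 (0)
 59  0101101001001010111000→0 (0)
 60  1011010010010101110000→1 (1)
 61  0110100100101011100001→0 (1)
 62  1101001001010111000011→1 (0)
 63  1010010010101110000110→1 (1)
 64  0100100101011100001101→0 (1)
 65  1001001010111000011011→1 (0)
 66  0010010101110000110110→0 (0)
 67  0100101011100001101100→0 (0)
 68  1001010111000011011000→1 (1)
 69  0010101110000110110001→0 (1)
 70  0101011100001101100011→0 (1)
 71  1010111000011011000111→1 (0)
 72  0101110000110110001110→0 (0)
 73  1011100001101100011100→1 (1)
 74  0111000011011000111001→0 (1)
 75  1110000110110001110011→1 (0)
 76  1100001101100011100110→1 (1)
 77  1000011011000111001101→1 (0)
 78  0000110110001110011010→0 (0)
 79  0001101100011100110100→0 (0)
 80  0011011000111001101000→0 (0)
 81  0110110001110011010000→0 (0)
 82  1101100011100110100000→1 (1)
 83  1011000111001101000001→1 (0)
 84  0110001110011010000010→0 (0)
 85  1100011100110100000100→1 (1)
 86  1000111001101000001001→1 (0)
 87  0001110011010000010010→0 (0)
 88  0011100110100000100100→0 (0)
 89  0111001101000001001000→0 (0)
 90  1110011010000010010000→1 (1)
 91  1100110100000100100001→1 (0)
 92  1001101000001001000010→1 (1)
 93  0011010000010010000101→0 (1)
 94  0110100000100100001011→0 (1)
 95  1101000001001000010111→1 (0)
 96  1010000010010000101110→1 (1)
 97  0100000100100001011101→0 (1)
 98  1000001001000010111011→1 (0)
 99  0000010010000101110110→0 (0)
100  0000100100001011101100→0 (0)
101  0001001000010111011000→0 (0)
102  0010010000101110110000→0 (0)
103  0100100001011101100000→0 (0)
104  1001000010111011000000→1 (1)
105  0010000101110110000001→0 (1)
106  0100001011101100000011→0 (1)
107  1000010111011000000111→1 (0)
108  0000101110110000001110→0 (0)
109  0001011101100000011100→0 (0)
110  0010111011000000111000→0 (0)
111  0101110110000001110000→0 (0)
112  1011101100000011100000→1 (1)
113  0111011000000111000001→0 (1)
114  1110110000001110000011→1 (0)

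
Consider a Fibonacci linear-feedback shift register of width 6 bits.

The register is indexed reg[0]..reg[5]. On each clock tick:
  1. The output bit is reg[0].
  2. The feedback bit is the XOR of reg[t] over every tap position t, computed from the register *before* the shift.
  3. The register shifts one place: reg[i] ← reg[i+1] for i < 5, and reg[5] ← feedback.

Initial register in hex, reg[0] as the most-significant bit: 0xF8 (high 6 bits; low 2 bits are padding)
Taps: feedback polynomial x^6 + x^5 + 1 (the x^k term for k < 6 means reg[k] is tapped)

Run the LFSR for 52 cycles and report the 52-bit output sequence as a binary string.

k : reg_k → out_k, fb_k
0: 111110 → 1, fb=1
1: 111101 → 1, fb=0
2: 111010 → 1, fb=1
3: 110101 → 1, fb=0
4: 101010 → 1, fb=1
5: 010101 → 0, fb=1
6: 101011 → 1, fb=0
7: 010110 → 0, fb=0
8: 101100 → 1, fb=1
9: 011001 → 0, fb=1
10: 110011 → 1, fb=0
11: 100110 → 1, fb=1
12: 001101 → 0, fb=1
13: 011011 → 0, fb=1
14: 110111 → 1, fb=0
15: 101110 → 1, fb=1
16: 011101 → 0, fb=1
17: 111011 → 1, fb=0
18: 110110 → 1, fb=1
19: 101101 → 1, fb=0
20: 011010 → 0, fb=0
21: 110100 → 1, fb=1
22: 101001 → 1, fb=0
23: 010010 → 0, fb=0
24: 100100 → 1, fb=1
25: 001001 → 0, fb=1
26: 010011 → 0, fb=1
27: 100111 → 1, fb=0
28: 001110 → 0, fb=0
29: 011100 → 0, fb=0
30: 111000 → 1, fb=1
31: 110001 → 1, fb=0
32: 100010 → 1, fb=1
33: 000101 → 0, fb=1
34: 001011 → 0, fb=1
35: 010111 → 0, fb=1
36: 101111 → 1, fb=0
37: 011110 → 0, fb=0
38: 111100 → 1, fb=1
39: 111001 → 1, fb=0
40: 110010 → 1, fb=1
41: 100101 → 1, fb=0
42: 001010 → 0, fb=0
43: 010100 → 0, fb=0
44: 101000 → 1, fb=1
45: 010001 → 0, fb=1
46: 100011 → 1, fb=0
47: 000110 → 0, fb=0
48: 001100 → 0, fb=0
49: 011000 → 0, fb=0
50: 110000 → 1, fb=1
51: 100001 → 1, fb=0

1111101010110011011101101001001110001011110010100011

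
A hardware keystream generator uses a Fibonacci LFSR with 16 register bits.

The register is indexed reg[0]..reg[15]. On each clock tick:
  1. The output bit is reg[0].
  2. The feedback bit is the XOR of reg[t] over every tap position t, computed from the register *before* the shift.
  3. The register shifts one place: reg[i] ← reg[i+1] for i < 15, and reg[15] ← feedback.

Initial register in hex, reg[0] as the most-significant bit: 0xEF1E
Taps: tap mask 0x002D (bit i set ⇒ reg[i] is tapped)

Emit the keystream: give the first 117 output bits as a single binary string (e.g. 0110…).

111011110001111011001000010010101010001001100001011101001100000110011001111110000000111011011001100110000100000000110

step | reg (before) | out | fb
   0 | 1110111100011110 | 1 | 1
   1 | 1101111000111101 | 1 | 1
   2 | 1011110001111011 | 1 | 0
   3 | 0111100011110110 | 0 | 0
   4 | 1111000111101100 | 1 | 1
   5 | 1110001111011001 | 1 | 0
   6 | 1100011110110010 | 1 | 0
   7 | 1000111101100100 | 1 | 0
   8 | 0001111011001000 | 0 | 0
   9 | 0011110110010000 | 0 | 1
  10 | 0111101100100001 | 0 | 0
  11 | 1111011001000010 | 1 | 0
  12 | 1110110010000100 | 1 | 1
  13 | 1101100100001001 | 1 | 0
  14 | 1011001000010010 | 1 | 1
  15 | 0110010000100101 | 0 | 0
  16 | 1100100001001010 | 1 | 1
  17 | 1001000010010101 | 1 | 0
  18 | 0010000100101010 | 0 | 1
  19 | 0100001001010101 | 0 | 0
  20 | 1000010010101010 | 1 | 0
  21 | 0000100101010100 | 0 | 0
  22 | 0001001010101000 | 0 | 1
  23 | 0010010101010001 | 0 | 0
  24 | 0100101010100010 | 0 | 0
  25 | 1001010101000100 | 1 | 1
  26 | 0010101010001001 | 0 | 1
  27 | 0101010100010011 | 0 | 0
  28 | 1010101000100110 | 1 | 0
  29 | 0101010001001100 | 0 | 0
  30 | 1010100010011000 | 1 | 0
  31 | 0101000100110000 | 0 | 1
  32 | 1010001001100001 | 1 | 0
  33 | 0100010011000010 | 0 | 1
  34 | 1000100110000101 | 1 | 1
  35 | 0001001100001011 | 0 | 1
  36 | 0010011000010111 | 0 | 0
  37 | 0100110000101110 | 0 | 1
  38 | 1001100001011101 | 1 | 0
  39 | 0011000010111010 | 0 | 0
  40 | 0110000101110100 | 0 | 1
  41 | 1100001011101001 | 1 | 1
  42 | 1000010111010011 | 1 | 0
  43 | 0000101110100110 | 0 | 0
  44 | 0001011101001100 | 0 | 0
  45 | 0010111010011000 | 0 | 0
  46 | 0101110100110000 | 0 | 0
  47 | 1011101001100000 | 1 | 1
  48 | 0111010011000001 | 0 | 1
  49 | 1110100110000011 | 1 | 0
  50 | 1101001100000110 | 1 | 0
  51 | 1010011000001100 | 1 | 1
  52 | 0100110000011001 | 0 | 1
  53 | 1001100000110011 | 1 | 0
  54 | 0011000001100110 | 0 | 0
  55 | 0110000011001100 | 0 | 1
  56 | 1100000110011001 | 1 | 1
  57 | 1000001100110011 | 1 | 1
  58 | 0000011001100111 | 0 | 1
  59 | 0000110011001111 | 0 | 1
  60 | 0001100110011111 | 0 | 1
  61 | 0011001100111111 | 0 | 0
  62 | 0110011001111110 | 0 | 0
  63 | 1100110011111100 | 1 | 0
  64 | 1001100111111000 | 1 | 0
  65 | 0011001111110000 | 0 | 0
  66 | 0110011111100000 | 0 | 0
  67 | 1100111111000000 | 1 | 0
  68 | 1001111110000000 | 1 | 1
  69 | 0011111100000001 | 0 | 1
  70 | 0111111000000011 | 0 | 1
  71 | 1111110000000111 | 1 | 0
  72 | 1111100000001110 | 1 | 1
  73 | 1111000000011101 | 1 | 1
  74 | 1110000000111011 | 1 | 0
  75 | 1100000001110110 | 1 | 1
  76 | 1000000011101101 | 1 | 1
  77 | 0000000111011011 | 0 | 0
  78 | 0000001110110110 | 0 | 0
  79 | 0000011101101100 | 0 | 1
  80 | 0000111011011001 | 0 | 1
  81 | 0001110110110011 | 0 | 0
  82 | 0011101101100110 | 0 | 0
  83 | 0111011011001100 | 0 | 1
  84 | 1110110110011001 | 1 | 1
  85 | 1101101100110011 | 1 | 0
  86 | 1011011001100110 | 1 | 0
  87 | 0110110011001100 | 0 | 0
  88 | 1101100110011000 | 1 | 0
  89 | 1011001100110000 | 1 | 1
  90 | 0110011001100001 | 0 | 0
  91 | 1100110011000010 | 1 | 0
  92 | 1001100110000100 | 1 | 0
  93 | 0011001100001000 | 0 | 0
  94 | 0110011000010000 | 0 | 0
  95 | 1100110000100000 | 1 | 0
  96 | 1001100001000000 | 1 | 0
  97 | 0011000010000000 | 0 | 0
  98 | 0110000100000000 | 0 | 1
  99 | 1100001000000001 | 1 | 1
 100 | 1000010000000011 | 1 | 0
 101 | 0000100000000110 | 0 | 0
 102 | 0001000000001100 | 0 | 1
 103 | 0010000000011001 | 0 | 1
 104 | 0100000000110011 | 0 | 0
 105 | 1000000001100110 | 1 | 1
 106 | 0000000011001101 | 0 | 0
 107 | 0000000110011010 | 0 | 0
 108 | 0000001100110100 | 0 | 0
 109 | 0000011001101000 | 0 | 1
 110 | 0000110011010001 | 0 | 1
 111 | 0001100110100011 | 0 | 1
 112 | 0011001101000111 | 0 | 0
 113 | 0110011010001110 | 0 | 0
 114 | 1100110100011100 | 1 | 0
 115 | 1001101000111000 | 1 | 0
 116 | 0011010001110000 | 0 | 1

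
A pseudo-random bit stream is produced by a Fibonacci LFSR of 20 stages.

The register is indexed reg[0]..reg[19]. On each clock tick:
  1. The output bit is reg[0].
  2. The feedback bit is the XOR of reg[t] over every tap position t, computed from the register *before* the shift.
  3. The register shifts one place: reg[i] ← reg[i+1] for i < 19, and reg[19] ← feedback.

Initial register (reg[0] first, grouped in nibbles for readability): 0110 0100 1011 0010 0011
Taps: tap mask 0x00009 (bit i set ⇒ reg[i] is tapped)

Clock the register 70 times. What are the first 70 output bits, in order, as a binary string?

step | reg (before) | out | fb
   0 | 01100100101100100011 | 0 | 0
   1 | 11001001011001000110 | 1 | 1
   2 | 10010010110010001101 | 1 | 0
   3 | 00100101100100011010 | 0 | 0
   4 | 01001011001000110100 | 0 | 0
   5 | 10010110010001101000 | 1 | 0
   6 | 00101100100011010000 | 0 | 0
   7 | 01011001000110100000 | 0 | 1
   8 | 10110010001101000001 | 1 | 0
   9 | 01100100011010000010 | 0 | 0
  10 | 11001000110100000100 | 1 | 1
  11 | 10010001101000001001 | 1 | 0
  12 | 00100011010000010010 | 0 | 0
  13 | 01000110100000100100 | 0 | 0
  14 | 10001101000001001000 | 1 | 1
  15 | 00011010000010010001 | 0 | 1
  16 | 00110100000100100011 | 0 | 1
  17 | 01101000001001000111 | 0 | 0
  18 | 11010000010010001110 | 1 | 0
  19 | 10100000100100011100 | 1 | 1
  20 | 01000001001000111001 | 0 | 0
  21 | 10000010010001110010 | 1 | 1
  22 | 00000100100011100101 | 0 | 0
  23 | 00001001000111001010 | 0 | 0
  24 | 00010010001110010100 | 0 | 1
  25 | 00100100011100101001 | 0 | 0
  26 | 01001000111001010010 | 0 | 0
  27 | 10010001110010100100 | 1 | 0
  28 | 00100011100101001000 | 0 | 0
  29 | 01000111001010010000 | 0 | 0
  30 | 10001110010100100000 | 1 | 1
  31 | 00011100101001000001 | 0 | 1
  32 | 00111001010010000011 | 0 | 1
  33 | 01110010100100000111 | 0 | 1
  34 | 11100101001000001111 | 1 | 1
  35 | 11001010010000011111 | 1 | 1
  36 | 10010100100000111111 | 1 | 0
  37 | 00101001000001111110 | 0 | 0
  38 | 01010010000011111100 | 0 | 1
  39 | 10100100000111111001 | 1 | 1
  40 | 01001000001111110011 | 0 | 0
  41 | 10010000011111100110 | 1 | 0
  42 | 00100000111111001100 | 0 | 0
  43 | 01000001111110011000 | 0 | 0
  44 | 10000011111100110000 | 1 | 1
  45 | 00000111111001100001 | 0 | 0
  46 | 00001111110011000010 | 0 | 0
  47 | 00011111100110000100 | 0 | 1
  48 | 00111111001100001001 | 0 | 1
  49 | 01111110011000010011 | 0 | 1
  50 | 11111100110000100111 | 1 | 0
  51 | 11111001100001001110 | 1 | 0
  52 | 11110011000010011100 | 1 | 0
  53 | 11100110000100111000 | 1 | 1
  54 | 11001100001001110001 | 1 | 1
  55 | 10011000010011100011 | 1 | 0
  56 | 00110000100111000110 | 0 | 1
  57 | 01100001001110001101 | 0 | 0
  58 | 11000010011100011010 | 1 | 1
  59 | 10000100111000110101 | 1 | 1
  60 | 00001001110001101011 | 0 | 0
  61 | 00010011100011010110 | 0 | 1
  62 | 00100111000110101101 | 0 | 0
  63 | 01001110001101011010 | 0 | 0
  64 | 10011100011010110100 | 1 | 0
  65 | 00111000110101101000 | 0 | 1
  66 | 01110001101011010001 | 0 | 1
  67 | 11100011010110100011 | 1 | 1
  68 | 11000110101101000111 | 1 | 1
  69 | 10001101011010001111 | 1 | 1

0110010010110010001101000001001000111001010010000011111100110000100111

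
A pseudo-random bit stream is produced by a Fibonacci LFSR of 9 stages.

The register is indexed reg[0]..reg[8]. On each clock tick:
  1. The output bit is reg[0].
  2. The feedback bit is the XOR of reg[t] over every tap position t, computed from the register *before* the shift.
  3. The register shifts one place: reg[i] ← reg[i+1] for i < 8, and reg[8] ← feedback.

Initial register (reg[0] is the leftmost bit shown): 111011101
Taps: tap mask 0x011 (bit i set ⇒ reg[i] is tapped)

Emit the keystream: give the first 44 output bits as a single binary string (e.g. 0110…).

11101110100000110101101101110110000010110101

tick  register→output (feedback)
  0  111011101→1 (0)
  1  110111010→1 (0)
  2  101110100→1 (0)
  3  011101000→0 (0)
  4  111010000→1 (0)
  5  110100000→1 (1)
  6  101000001→1 (1)
  7  010000011→0 (0)
  8  100000110→1 (1)
  9  000001101→0 (0)
 10  000011010→0 (1)
 11  000110101→0 (1)
 12  001101011→0 (0)
 13  011010110→0 (1)
 14  110101101→1 (1)
 15  101011011→1 (0)
 16  010110110→0 (1)
 17  101101101→1 (1)
 18  011011011→0 (1)
 19  110110111→1 (0)
 20  101101110→1 (1)
 21  011011101→0 (1)
 22  110111011→1 (0)
 23  101110110→1 (0)
 24  011101100→0 (0)
 25  111011000→1 (0)
 26  110110000→1 (0)
 27  101100000→1 (1)
 28  011000001→0 (0)
 29  110000010→1 (1)
 30  100000101→1 (1)
 31  000001011→0 (0)
 32  000010110→0 (1)
 33  000101101→0 (0)
 34  001011010→0 (1)
 35  010110101→0 (1)
 36  101101011→1 (1)
 37  011010111→0 (1)
 38  110101111→1 (1)
 39  101011111→1 (0)
 40  010111110→0 (1)
 41  101111101→1 (0)
 42  011111010→0 (1)
 43  111110101→1 (0)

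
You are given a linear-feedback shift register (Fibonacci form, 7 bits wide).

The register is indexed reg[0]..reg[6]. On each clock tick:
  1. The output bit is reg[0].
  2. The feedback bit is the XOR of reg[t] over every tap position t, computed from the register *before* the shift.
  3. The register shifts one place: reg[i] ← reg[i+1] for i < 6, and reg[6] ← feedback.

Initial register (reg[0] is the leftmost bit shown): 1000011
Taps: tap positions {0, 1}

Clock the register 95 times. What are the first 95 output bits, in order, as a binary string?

tick  register→output (feedback)
  0  1000011→1 (1)
  1  0000111→0 (0)
  2  0001110→0 (0)
  3  0011100→0 (0)
  4  0111000→0 (1)
  5  1110001→1 (0)
  6  1100010→1 (0)
  7  1000100→1 (1)
  8  0001001→0 (0)
  9  0010010→0 (0)
 10  0100100→0 (1)
 11  1001001→1 (1)
 12  0010011→0 (0)
 13  0100110→0 (1)
 14  1001101→1 (1)
 15  0011011→0 (0)
 16  0110110→0 (1)
 17  1101101→1 (0)
 18  1011010→1 (1)
 19  0110101→0 (1)
 20  1101011→1 (0)
 21  1010110→1 (1)
 22  0101101→0 (1)
 23  1011011→1 (1)
 24  0110111→0 (1)
 25  1101111→1 (0)
 26  1011110→1 (1)
 27  0111101→0 (1)
 28  1111011→1 (0)
 29  1110110→1 (0)
 30  1101100→1 (0)
 31  1011000→1 (1)
 32  0110001→0 (1)
 33  1100011→1 (0)
 34  1000110→1 (1)
 35  0001101→0 (0)
 36  0011010→0 (0)
 37  0110100→0 (1)
 38  1101001→1 (0)
 39  1010010→1 (1)
 40  0100101→0 (1)
 41  1001011→1 (1)
 42  0010111→0 (0)
 43  0101110→0 (1)
 44  1011101→1 (1)
 45  0111011→0 (1)
 46  1110111→1 (0)
 47  1101110→1 (0)
 48  1011100→1 (1)
 49  0111001→0 (1)
 50  1110011→1 (0)
 51  1100110→1 (0)
 52  1001100→1 (1)
 53  0011001→0 (0)
 54  0110010→0 (1)
 55  1100101→1 (0)
 56  1001010→1 (1)
 57  0010101→0 (0)
 58  0101010→0 (1)
 59  1010101→1 (1)
 60  0101011→0 (1)
 61  1010111→1 (1)
 62  0101111→0 (1)
 63  1011111→1 (1)
 64  0111111→0 (1)
 65  1111111→1 (0)
 66  1111110→1 (0)
 67  1111100→1 (0)
 68  1111000→1 (0)
 69  1110000→1 (0)
 70  1100000→1 (0)
 71  1000000→1 (1)
 72  0000001→0 (0)
 73  0000010→0 (0)
 74  0000100→0 (0)
 75  0001000→0 (0)
 76  0010000→0 (0)
 77  0100000→0 (1)
 78  1000001→1 (1)
 79  0000011→0 (0)
 80  0000110→0 (0)
 81  0001100→0 (0)
 82  0011000→0 (0)
 83  0110000→0 (1)
 84  1100001→1 (0)
 85  1000010→1 (1)
 86  0000101→0 (0)
 87  0001010→0 (0)
 88  0010100→0 (0)
 89  0101000→0 (1)
 90  1010001→1 (1)
 91  0100011→0 (1)
 92  1000111→1 (1)
 93  0001111→0 (0)
 94  0011110→0 (0)

10000111000100100110110101101111011000110100101110111001100101010111111100000010000011000010100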